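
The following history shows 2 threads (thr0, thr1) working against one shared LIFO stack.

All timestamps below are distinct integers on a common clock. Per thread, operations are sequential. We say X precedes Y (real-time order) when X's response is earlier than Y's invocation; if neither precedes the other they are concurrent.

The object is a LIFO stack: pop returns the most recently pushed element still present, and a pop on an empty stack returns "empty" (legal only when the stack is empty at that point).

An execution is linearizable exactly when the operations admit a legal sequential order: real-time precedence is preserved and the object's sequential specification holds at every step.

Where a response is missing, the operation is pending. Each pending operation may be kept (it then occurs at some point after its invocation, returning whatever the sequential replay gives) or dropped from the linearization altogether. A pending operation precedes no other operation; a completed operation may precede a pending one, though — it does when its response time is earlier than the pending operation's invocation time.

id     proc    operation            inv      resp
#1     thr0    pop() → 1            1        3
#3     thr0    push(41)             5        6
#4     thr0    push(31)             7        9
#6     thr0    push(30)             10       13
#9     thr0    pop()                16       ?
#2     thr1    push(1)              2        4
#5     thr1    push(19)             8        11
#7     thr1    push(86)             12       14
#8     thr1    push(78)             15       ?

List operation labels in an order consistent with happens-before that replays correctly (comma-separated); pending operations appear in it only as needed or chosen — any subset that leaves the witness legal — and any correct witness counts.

#2, #1, #3, #4, #5, #6, #7

after step 1 (#2 push(1)): stack <1>
after step 2 (#1 pop() → 1): stack <>
after step 3 (#3 push(41)): stack <41>
after step 4 (#4 push(31)): stack <41,31>
after step 5 (#5 push(19)): stack <41,31,19>
after step 6 (#6 push(30)): stack <41,31,19,30>
after step 7 (#7 push(86)): stack <41,31,19,30,86>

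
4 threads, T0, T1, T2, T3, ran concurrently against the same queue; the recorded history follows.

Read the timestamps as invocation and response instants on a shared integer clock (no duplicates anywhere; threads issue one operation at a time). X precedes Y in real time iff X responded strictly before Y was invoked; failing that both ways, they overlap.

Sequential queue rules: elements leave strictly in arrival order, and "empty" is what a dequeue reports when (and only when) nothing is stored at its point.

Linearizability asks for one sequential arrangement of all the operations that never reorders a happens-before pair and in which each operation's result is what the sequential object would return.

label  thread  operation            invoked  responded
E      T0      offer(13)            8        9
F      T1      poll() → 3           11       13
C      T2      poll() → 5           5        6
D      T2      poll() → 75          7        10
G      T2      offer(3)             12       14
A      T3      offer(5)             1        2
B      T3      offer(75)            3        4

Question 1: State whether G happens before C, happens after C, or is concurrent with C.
G spans [12,14], C spans [5,6]
resp(C)=6 < inv(G)=12

after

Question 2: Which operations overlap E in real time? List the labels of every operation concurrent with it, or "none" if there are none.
concurrent with E ([8,9]): every op whose interval crosses 8..9
A [1,2]: before
B [3,4]: before
C [5,6]: before
D [7,10]: concurrent
F [11,13]: after
G [12,14]: after

D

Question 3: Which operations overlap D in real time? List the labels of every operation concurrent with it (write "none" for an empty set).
D spans [7,10]: anything still running between times 7 and 10 counts as concurrent
A [1,2]: before
B [3,4]: before
C [5,6]: before
E [8,9]: concurrent
F [11,13]: after
G [12,14]: after

E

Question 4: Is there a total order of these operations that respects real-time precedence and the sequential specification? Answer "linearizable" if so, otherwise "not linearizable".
already the first 13 events (up to F's response at time 13) admit no linearization; the first 12 still do
real-time-consistent orders of the 6 completed operations: 2 — all fail the queue replay
include/drop combinations of the 1 pending operation (G) were all tried; none helps
for example A, B, C, D, E, F (pending dropped) fails at step 6: F poll() → 3 is not legal there
for example A, B, C, E, D, F (pending dropped) fails at step 6: F poll() → 3 is not legal there

not linearizable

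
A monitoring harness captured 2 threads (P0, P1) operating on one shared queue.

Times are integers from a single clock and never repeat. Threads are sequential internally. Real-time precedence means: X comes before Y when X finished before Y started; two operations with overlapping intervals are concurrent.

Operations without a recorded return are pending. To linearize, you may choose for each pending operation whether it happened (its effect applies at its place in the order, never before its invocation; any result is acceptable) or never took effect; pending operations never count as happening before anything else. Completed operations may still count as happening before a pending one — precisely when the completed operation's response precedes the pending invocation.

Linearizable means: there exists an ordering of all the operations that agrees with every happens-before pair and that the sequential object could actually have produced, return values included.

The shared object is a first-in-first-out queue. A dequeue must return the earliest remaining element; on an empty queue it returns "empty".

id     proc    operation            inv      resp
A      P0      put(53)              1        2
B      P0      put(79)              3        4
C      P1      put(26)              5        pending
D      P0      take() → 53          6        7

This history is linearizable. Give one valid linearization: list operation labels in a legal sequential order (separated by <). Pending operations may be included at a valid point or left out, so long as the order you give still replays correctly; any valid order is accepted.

1. A put(53), leaving queue <53>
2. B put(79), leaving queue <53,79>
3. C put(26) (pending, included), leaving queue <53,79,26>
4. D take() → 53, leaving queue <79,26>

A < B < C < D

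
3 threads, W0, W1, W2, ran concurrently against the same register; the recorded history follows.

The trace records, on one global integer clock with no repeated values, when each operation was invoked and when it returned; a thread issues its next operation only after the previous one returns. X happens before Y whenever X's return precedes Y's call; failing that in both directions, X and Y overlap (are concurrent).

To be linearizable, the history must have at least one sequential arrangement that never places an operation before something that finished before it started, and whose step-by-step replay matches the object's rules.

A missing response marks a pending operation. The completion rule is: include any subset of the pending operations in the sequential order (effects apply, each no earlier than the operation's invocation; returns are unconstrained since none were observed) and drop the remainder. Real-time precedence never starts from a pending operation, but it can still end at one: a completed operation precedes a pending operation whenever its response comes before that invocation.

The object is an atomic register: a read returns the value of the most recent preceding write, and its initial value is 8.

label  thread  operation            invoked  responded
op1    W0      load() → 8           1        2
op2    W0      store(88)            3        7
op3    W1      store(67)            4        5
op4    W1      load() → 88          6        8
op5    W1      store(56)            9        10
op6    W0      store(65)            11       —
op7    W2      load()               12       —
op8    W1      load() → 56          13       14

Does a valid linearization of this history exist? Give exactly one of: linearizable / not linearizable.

a witness: op1, op3, op2, op4, op5, op7, op8
1. op1 load() → 8, leaving value 8
2. op3 store(67), leaving value 67
3. op2 store(88), leaving value 88
4. op4 load() → 88, leaving value 88
5. op5 store(56), leaving value 56
6. op7 load() (pending, included), leaving value 56
7. op8 load() → 56, leaving value 56

linearizable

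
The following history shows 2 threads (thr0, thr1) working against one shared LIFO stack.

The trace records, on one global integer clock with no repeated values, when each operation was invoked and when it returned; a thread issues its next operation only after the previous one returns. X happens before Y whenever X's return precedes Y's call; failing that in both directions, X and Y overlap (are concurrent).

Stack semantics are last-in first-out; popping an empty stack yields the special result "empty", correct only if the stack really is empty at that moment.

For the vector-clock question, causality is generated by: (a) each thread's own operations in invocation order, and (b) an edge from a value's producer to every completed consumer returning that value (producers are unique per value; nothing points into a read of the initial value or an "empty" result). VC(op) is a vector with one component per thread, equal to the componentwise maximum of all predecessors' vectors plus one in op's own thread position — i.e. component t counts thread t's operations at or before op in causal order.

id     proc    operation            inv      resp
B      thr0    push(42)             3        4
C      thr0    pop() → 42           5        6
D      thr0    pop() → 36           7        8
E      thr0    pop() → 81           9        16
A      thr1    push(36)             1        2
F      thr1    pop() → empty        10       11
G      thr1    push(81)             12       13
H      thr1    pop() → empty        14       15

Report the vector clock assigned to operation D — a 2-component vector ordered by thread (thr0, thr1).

invoked at 1, A has no predecessors; its own thr1 bump gives (0, 1)
invoked at 3, B has no predecessors; its own thr0 bump gives (1, 0)
from VC(A)=(0, 1), F (invoked 10) maxes components and bumps thr1 → (0, 2)
from VC(B)=(1, 0), C (invoked 5) maxes components and bumps thr0 → (2, 0)
from VC(F)=(0, 2), G (invoked 12) maxes components and bumps thr1 → (0, 3)
from VC(G)=(0, 3), H (invoked 14) maxes components and bumps thr1 → (0, 4)
from VC(A)=(0, 1), VC(C)=(2, 0), D (invoked 7) maxes components and bumps thr0 → (3, 1)
from VC(D)=(3, 1), VC(G)=(0, 3), E (invoked 9) maxes components and bumps thr0 → (4, 3)
target: VC(D) = (3, 1)

(3, 1)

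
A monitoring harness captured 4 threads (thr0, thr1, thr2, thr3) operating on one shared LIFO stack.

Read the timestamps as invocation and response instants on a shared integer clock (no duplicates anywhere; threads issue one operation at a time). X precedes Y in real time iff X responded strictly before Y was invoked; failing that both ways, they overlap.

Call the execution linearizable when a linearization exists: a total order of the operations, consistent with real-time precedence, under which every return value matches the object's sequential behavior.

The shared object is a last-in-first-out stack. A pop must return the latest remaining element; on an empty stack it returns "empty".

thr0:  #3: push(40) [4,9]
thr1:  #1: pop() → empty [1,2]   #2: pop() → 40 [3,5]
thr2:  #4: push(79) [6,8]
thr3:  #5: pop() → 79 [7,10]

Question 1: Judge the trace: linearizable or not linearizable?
linearizable

witness order: #1, #3, #2, #4, #5
after step 1 (#1 pop() → empty): stack <>
after step 2 (#3 push(40)): stack <40>
after step 3 (#2 pop() → 40): stack <>
after step 4 (#4 push(79)): stack <79>
after step 5 (#5 pop() → 79): stack <>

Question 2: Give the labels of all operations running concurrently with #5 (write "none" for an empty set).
#3, #4

overlap test against #5 [7,10]: concurrent iff the interval meets 7..10
#1 [1,2]: before
#2 [3,5]: before
#3 [4,9]: concurrent
#4 [6,8]: concurrent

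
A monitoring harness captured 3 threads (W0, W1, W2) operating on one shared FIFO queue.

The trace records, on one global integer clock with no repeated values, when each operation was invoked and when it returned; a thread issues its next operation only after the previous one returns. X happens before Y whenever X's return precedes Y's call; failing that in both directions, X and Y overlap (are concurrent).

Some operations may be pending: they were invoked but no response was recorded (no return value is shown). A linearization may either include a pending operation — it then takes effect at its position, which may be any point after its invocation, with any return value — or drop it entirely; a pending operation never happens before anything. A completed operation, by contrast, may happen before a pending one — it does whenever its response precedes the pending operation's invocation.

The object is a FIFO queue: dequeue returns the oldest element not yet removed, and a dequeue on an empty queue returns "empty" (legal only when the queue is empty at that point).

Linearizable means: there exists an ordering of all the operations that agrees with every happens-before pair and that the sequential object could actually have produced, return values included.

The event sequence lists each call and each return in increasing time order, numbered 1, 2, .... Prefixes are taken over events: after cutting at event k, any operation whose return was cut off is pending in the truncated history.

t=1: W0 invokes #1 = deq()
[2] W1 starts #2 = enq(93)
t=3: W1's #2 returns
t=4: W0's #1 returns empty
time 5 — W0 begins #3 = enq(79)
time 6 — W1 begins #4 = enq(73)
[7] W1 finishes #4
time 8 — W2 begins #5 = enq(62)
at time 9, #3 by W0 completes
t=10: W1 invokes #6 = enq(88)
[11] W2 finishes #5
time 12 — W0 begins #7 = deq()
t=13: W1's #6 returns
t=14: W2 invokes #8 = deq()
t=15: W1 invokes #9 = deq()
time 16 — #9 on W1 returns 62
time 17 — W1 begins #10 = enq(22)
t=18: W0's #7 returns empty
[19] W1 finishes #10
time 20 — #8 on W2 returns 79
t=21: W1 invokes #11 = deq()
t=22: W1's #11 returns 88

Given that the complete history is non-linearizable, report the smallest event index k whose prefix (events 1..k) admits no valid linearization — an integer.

events 1..17 are linearizable, e.g. via #1, #2, #4, #5, #3, #6, #7, #8, #9:
after step 1 (#1 deq() → empty): queue <>
after step 2 (#2 enq(93)): queue <93>
after step 3 (#4 enq(73)): queue <93,73>
after step 4 (#5 enq(62)): queue <93,73,62>
after step 5 (#3 enq(79)): queue <93,73,62,79>
after step 6 (#6 enq(88)): queue <93,73,62,79,88>
after step 7 (#7 deq() (pending, included)): queue <73,62,79,88>
after step 8 (#8 deq() (pending, included)): queue <62,79,88>
after step 9 (#9 deq() → 62): queue <79,88>
event 18 — #7's response, time 18 — after it, nothing linearizes
including or dropping the 2 pending operations (#8, #10) in any combination fails
for example #1, #2, #3, #4, #5, #6, #7, #9 (pending dropped) fails at step 7: #7 deq() → empty is not legal there
for example #1, #2, #3, #4, #5, #6, #9, #7 (pending dropped) fails at step 7: #9 deq() → 62 is not legal there

18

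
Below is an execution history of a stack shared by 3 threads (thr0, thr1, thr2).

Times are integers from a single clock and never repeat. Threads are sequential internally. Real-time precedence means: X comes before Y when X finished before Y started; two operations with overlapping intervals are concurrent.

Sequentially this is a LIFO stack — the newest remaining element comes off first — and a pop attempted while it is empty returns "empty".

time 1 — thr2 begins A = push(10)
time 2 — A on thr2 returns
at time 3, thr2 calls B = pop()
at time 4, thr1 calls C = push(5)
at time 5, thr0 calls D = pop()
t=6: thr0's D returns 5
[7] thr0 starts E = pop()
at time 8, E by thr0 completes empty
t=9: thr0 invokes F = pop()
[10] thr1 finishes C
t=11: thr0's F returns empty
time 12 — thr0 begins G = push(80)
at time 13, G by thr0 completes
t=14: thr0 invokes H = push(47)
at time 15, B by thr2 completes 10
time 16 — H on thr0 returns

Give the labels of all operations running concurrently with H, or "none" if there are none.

overlap test against H [14,16]: concurrent iff the interval meets 14..16
A [1,2]: before
B [3,15]: concurrent
C [4,10]: before
D [5,6]: before
E [7,8]: before
F [9,11]: before
G [12,13]: before

B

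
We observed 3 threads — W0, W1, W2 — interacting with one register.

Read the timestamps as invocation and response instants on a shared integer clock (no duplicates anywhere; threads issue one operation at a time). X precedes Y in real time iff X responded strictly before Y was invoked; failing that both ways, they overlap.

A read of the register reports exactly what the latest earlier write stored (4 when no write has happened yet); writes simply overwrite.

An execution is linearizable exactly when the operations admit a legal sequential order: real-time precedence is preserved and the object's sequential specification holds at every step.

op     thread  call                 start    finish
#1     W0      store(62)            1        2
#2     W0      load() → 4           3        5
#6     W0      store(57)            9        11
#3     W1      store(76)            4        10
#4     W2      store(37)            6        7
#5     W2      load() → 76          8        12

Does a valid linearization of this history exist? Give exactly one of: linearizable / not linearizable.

not linearizable

cut after 4 events: linearizable; cut after 5 events (#2 responds, time 5): not linearizable
a single order respects real time; the 2 completed register operations fail replay along it
completion choices over the 1 pending operation (#3) were checked; none helps
take #1, #2 (pending dropped): step 2 already fails, because #2 load() → 4 cannot occur there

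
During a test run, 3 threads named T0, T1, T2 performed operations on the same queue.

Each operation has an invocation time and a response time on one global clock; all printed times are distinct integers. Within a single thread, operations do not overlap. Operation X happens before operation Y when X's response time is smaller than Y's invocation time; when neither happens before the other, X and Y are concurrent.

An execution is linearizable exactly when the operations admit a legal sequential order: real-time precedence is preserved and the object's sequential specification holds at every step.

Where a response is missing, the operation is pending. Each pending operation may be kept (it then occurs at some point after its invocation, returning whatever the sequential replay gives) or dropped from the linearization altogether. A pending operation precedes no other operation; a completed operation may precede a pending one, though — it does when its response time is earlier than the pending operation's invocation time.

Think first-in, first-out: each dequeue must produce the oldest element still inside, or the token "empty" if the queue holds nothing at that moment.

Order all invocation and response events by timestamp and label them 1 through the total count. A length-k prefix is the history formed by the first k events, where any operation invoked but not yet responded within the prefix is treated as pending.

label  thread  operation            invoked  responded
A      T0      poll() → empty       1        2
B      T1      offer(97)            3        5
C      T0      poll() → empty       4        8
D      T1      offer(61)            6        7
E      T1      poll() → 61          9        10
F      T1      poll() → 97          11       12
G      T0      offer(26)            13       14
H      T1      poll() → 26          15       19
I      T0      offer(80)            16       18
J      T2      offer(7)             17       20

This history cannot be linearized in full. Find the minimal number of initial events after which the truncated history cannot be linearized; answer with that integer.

events 1..9 are linearizable; a witness order is A, C, B, D:
1. A poll() → empty, leaving queue <>
2. C poll() → empty, leaving queue <>
3. B offer(97), leaving queue <97>
4. D offer(61), leaving queue <97,61>
include event 10 — E responding at 10 — and every candidate order breaks
for example A, B, C, D, E fails at step 3: C poll() → empty is not legal there
for example A, B, D, C, E fails at step 4: C poll() → empty is not legal there

10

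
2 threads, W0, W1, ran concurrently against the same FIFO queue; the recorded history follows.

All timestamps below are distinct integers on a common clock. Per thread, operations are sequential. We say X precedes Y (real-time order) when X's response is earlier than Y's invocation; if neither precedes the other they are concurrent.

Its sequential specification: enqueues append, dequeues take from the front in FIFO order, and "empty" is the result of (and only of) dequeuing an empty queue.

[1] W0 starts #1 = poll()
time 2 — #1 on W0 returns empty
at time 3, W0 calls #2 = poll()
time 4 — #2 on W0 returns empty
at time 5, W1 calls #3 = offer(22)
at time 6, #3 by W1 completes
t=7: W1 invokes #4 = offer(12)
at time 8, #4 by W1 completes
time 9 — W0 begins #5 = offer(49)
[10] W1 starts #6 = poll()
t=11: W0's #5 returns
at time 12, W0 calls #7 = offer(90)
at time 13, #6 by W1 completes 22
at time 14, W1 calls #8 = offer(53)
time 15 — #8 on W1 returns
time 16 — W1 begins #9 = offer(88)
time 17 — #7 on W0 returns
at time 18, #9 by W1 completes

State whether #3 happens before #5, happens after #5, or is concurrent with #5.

#3 spans [5,6], #5 spans [9,11]
resp(#3)=6 < inv(#5)=9

before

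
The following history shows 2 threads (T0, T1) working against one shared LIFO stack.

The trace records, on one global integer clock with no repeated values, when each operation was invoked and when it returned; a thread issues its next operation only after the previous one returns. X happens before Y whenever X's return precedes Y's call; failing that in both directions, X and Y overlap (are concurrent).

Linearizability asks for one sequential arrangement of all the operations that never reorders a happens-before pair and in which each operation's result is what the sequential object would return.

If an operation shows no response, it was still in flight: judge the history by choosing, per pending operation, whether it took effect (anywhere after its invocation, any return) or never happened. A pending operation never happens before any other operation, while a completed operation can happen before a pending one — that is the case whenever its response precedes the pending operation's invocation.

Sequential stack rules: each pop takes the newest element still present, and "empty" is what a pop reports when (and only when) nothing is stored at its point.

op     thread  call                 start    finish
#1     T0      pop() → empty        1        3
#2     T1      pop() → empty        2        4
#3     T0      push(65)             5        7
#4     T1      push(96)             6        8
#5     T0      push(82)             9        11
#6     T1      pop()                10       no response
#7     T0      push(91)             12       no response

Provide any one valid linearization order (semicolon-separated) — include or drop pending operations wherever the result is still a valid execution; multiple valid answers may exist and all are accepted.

#1; #2; #3; #4; #5

after step 1 (#1 pop() → empty): stack <>
after step 2 (#2 pop() → empty): stack <>
after step 3 (#3 push(65)): stack <65>
after step 4 (#4 push(96)): stack <65,96>
after step 5 (#5 push(82)): stack <65,96,82>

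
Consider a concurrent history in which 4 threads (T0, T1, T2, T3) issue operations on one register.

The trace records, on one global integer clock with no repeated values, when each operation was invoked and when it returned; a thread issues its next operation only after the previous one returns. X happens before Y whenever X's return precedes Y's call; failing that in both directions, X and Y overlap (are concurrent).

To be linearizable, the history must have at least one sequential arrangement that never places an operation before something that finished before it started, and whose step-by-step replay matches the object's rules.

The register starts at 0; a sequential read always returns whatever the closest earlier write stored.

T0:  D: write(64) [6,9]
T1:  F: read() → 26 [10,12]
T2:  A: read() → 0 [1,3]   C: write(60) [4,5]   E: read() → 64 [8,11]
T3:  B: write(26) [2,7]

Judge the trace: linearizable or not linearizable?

through event 11 a valid linearization exists; event 12 (F responding at time 12) ends that
all 11 real-time-respecting orders fail — 6 completed register operations, no legal replay
one such order, A, B, C, D, E, F, breaks at step 6 where F read() → 26 is illegal
one such order, A, B, C, D, F, E, breaks at step 5 where F read() → 26 is illegal

not linearizable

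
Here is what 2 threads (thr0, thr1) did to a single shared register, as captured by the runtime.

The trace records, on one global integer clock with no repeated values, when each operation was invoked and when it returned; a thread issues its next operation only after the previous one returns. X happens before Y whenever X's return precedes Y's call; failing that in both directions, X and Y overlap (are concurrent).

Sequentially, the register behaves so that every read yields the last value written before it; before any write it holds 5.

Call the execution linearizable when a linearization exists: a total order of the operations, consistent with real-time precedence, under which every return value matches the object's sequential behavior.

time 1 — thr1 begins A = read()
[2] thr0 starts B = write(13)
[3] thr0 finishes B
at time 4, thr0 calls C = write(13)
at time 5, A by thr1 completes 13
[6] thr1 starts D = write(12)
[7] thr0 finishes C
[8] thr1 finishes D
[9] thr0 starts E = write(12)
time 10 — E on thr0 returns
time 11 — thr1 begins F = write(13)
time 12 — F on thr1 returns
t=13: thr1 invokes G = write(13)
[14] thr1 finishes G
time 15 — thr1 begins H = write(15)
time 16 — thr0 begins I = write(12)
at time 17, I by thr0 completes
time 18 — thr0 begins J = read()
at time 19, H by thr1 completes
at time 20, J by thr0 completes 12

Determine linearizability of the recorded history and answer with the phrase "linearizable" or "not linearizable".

one valid linearization: B, A, C, D, E, F, G, H, I, J
1. B write(13), leaving value 13
2. A read() → 13, leaving value 13
3. C write(13), leaving value 13
4. D write(12), leaving value 12
5. E write(12), leaving value 12
6. F write(13), leaving value 13
7. G write(13), leaving value 13
8. H write(15), leaving value 15
9. I write(12), leaving value 12
10. J read() → 12, leaving value 12

linearizable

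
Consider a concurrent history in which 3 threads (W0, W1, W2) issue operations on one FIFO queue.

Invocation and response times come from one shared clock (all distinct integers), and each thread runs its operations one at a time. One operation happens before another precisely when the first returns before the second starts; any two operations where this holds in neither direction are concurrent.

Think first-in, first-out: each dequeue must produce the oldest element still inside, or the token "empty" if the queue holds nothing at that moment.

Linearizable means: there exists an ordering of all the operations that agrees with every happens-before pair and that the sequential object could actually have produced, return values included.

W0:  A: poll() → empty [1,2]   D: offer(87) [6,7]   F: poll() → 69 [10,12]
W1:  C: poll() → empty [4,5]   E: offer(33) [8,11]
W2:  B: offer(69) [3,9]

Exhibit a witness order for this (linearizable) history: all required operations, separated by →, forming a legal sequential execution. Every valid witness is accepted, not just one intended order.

after step 1 (A poll() → empty): queue <>
after step 2 (C poll() → empty): queue <>
after step 3 (B offer(69)): queue <69>
after step 4 (D offer(87)): queue <69,87>
after step 5 (E offer(33)): queue <69,87,33>
after step 6 (F poll() → 69): queue <87,33>

A → C → B → D → E → F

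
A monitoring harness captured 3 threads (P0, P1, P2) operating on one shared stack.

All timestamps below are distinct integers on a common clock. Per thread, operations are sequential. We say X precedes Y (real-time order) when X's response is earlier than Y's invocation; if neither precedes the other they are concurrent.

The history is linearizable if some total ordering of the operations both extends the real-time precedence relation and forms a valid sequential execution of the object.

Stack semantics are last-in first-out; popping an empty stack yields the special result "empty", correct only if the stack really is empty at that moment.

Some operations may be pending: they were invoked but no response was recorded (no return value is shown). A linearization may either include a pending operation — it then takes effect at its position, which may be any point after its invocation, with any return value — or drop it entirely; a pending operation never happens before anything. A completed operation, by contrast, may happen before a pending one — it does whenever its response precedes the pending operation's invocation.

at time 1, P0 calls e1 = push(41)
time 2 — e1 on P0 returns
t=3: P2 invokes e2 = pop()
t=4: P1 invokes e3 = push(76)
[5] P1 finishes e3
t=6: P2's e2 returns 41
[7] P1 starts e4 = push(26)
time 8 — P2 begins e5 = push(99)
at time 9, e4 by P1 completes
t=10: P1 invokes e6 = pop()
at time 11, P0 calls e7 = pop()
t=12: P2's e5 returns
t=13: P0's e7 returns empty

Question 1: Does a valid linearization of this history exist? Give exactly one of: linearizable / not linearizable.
not linearizable

the violation lands at event 13, e7's response at time 13: events 1..12 linearize, events 1..13 do not
6 completed operations, 6 real-time-consistent orders — every stack replay fails
include/drop combinations of the 1 pending operation (e6) were all tried; none helps
sample order e1, e2, e3, e4, e5, e7 (pending dropped) stalls at step 6 — e7 pop() → empty has no legal effect
sample order e1, e2, e3, e4, e7, e5 (pending dropped) stalls at step 5 — e7 pop() → empty has no legal effect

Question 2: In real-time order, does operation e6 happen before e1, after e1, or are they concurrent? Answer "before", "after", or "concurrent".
Answer: after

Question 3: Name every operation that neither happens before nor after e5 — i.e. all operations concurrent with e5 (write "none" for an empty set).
Answer: e4, e6, e7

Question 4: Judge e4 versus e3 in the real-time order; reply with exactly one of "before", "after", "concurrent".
Answer: after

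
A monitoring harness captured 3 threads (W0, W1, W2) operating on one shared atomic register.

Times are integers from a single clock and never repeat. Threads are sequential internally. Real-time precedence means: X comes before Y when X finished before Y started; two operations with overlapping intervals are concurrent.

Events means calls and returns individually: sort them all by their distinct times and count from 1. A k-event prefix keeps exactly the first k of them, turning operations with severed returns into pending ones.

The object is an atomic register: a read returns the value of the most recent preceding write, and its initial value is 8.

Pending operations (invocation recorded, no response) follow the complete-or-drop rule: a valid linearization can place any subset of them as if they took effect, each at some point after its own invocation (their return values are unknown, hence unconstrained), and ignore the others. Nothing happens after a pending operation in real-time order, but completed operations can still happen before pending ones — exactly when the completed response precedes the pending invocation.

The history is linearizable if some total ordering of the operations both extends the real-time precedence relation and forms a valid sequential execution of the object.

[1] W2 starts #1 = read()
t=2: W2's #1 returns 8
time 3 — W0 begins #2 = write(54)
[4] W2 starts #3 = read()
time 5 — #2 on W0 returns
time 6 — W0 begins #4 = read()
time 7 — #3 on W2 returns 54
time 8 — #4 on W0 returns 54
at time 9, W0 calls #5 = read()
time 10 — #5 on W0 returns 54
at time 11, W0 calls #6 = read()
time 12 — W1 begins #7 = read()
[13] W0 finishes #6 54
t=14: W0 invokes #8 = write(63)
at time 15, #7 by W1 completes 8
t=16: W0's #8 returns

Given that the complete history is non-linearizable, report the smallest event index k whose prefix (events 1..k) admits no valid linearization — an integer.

15

events 1..14 are linearizable, e.g. via #1, #2, #3, #4, #5, #6:
after step 1 (#1 read() → 8): value 8
after step 2 (#2 write(54)): value 54
after step 3 (#3 read() → 54): value 54
after step 4 (#4 read() → 54): value 54
after step 5 (#5 read() → 54): value 54
after step 6 (#6 read() → 54): value 54
event 15 — #7's response, time 15 — after it, nothing linearizes
include/drop combinations of the 1 pending operation (#8) were all tried; none helps
one such order, #1, #2, #3, #4, #5, #6, #7 (pending dropped), breaks at step 7 where #7 read() → 8 is illegal
one such order, #1, #2, #3, #4, #5, #7, #6 (pending dropped), breaks at step 6 where #7 read() → 8 is illegal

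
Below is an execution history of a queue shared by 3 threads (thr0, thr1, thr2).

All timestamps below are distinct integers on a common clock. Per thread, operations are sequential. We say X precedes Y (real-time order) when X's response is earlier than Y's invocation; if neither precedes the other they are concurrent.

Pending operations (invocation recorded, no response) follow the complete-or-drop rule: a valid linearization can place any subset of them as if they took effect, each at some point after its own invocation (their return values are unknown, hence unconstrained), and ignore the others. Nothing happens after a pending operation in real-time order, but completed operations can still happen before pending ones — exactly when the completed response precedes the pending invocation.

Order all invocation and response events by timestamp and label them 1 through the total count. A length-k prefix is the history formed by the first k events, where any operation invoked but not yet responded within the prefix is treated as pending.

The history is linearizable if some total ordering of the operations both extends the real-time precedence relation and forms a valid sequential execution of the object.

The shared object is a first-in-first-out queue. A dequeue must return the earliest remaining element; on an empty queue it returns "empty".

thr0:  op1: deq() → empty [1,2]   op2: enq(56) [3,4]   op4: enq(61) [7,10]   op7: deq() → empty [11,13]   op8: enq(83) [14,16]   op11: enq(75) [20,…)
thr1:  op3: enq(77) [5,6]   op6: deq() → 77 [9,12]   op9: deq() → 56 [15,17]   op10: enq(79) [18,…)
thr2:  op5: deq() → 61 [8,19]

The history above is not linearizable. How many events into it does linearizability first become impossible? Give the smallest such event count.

events 1..12 are linearizable, e.g. via op1, op2, op3, op4, op5, op6:
after step 1 (op1 deq() → empty): queue <>
after step 2 (op2 enq(56)): queue <56>
after step 3 (op3 enq(77)): queue <56,77>
after step 4 (op4 enq(61)): queue <56,77,61>
after step 5 (op5 deq() (pending, included)): queue <77,61>
after step 6 (op6 deq() → 77): queue <61>
once event 13 joins (op7's response, time 13), exhaustive search finds no witness
completion choices over the 1 pending operation (op5) were checked; none helps
e.g. op1, op2, op3, op4, op6, op7 (pending dropped): illegal at step 5, since op6 deq() → 77 cannot apply there
e.g. op1, op2, op3, op4, op7, op6 (pending dropped): illegal at step 5, since op7 deq() → empty cannot apply there

13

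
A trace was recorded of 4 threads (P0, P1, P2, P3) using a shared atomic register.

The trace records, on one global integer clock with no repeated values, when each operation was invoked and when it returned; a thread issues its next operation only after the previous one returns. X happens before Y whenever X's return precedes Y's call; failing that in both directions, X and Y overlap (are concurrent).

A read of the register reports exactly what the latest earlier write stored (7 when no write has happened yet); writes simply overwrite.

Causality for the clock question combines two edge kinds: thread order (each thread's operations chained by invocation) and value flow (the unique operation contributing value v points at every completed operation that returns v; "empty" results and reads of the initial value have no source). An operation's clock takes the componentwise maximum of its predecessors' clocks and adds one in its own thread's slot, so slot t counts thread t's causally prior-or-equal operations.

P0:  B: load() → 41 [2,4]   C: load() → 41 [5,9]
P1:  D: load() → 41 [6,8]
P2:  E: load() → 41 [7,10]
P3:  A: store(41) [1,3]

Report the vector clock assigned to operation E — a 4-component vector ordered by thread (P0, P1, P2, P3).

(0, 0, 1, 1)

A (invocation 1): nothing precedes it; P3's component alone gives (0, 0, 0, 1)
E, invoked 7, takes VC(A)=(0, 0, 0, 1) under max, adds 1 for P2 → (0, 0, 1, 1)
D, invoked 6, takes VC(A)=(0, 0, 0, 1) under max, adds 1 for P1 → (0, 1, 0, 1)
B, invoked 2, takes VC(A)=(0, 0, 0, 1) under max, adds 1 for P0 → (1, 0, 0, 1)
C, invoked 5, takes VC(A)=(0, 0, 0, 1), VC(B)=(1, 0, 0, 1) under max, adds 1 for P0 → (2, 0, 0, 1)
target: VC(E) = (0, 0, 1, 1)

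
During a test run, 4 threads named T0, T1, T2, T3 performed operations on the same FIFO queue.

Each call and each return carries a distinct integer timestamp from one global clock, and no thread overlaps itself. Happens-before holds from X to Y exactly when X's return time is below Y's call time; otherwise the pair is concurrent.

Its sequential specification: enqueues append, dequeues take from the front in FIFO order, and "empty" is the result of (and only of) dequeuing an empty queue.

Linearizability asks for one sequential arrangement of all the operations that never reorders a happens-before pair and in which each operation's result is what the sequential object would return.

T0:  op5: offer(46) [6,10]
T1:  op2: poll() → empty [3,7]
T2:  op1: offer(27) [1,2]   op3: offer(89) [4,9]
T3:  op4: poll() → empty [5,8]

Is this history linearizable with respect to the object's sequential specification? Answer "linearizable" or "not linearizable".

not linearizable

cut after 7 events: linearizable; cut after 8 events (op4 responds, time 8): not linearizable
checked exhaustively: 2 real-time-consistent orders of 3 completed operations, zero legal FIFO queue replays
no completion choice of the 2 pending operations (op3, op5) rescues it — every subset was tried
for example op1, op2, op4 (pending dropped) fails at step 2: op2 poll() → empty is not legal there
for example op1, op4, op2 (pending dropped) fails at step 2: op4 poll() → empty is not legal there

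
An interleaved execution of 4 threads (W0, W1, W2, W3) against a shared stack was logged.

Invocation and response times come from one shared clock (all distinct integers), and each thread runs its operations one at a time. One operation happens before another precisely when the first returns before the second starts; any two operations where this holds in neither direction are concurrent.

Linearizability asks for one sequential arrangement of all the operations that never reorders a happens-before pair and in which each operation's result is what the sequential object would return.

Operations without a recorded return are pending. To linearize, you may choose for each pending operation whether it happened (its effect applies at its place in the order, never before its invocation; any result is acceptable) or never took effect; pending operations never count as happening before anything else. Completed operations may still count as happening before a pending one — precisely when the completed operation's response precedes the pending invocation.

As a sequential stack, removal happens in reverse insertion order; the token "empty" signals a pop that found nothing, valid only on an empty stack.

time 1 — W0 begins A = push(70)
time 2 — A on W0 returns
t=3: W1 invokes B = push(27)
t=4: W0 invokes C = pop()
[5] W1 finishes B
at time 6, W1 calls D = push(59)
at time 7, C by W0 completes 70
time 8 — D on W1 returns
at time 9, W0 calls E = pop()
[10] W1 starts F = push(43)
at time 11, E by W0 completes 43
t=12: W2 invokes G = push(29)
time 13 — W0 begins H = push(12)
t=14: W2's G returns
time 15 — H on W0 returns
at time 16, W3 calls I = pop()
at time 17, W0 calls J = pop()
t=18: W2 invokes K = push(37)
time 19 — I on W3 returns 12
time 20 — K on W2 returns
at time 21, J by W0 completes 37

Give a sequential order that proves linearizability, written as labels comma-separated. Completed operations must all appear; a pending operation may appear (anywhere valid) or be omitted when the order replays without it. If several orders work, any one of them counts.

1. A push(70), leaving stack <70>
2. C pop() → 70, leaving stack <>
3. B push(27), leaving stack <27>
4. D push(59), leaving stack <27,59>
5. F push(43) (pending, included), leaving stack <27,59,43>
6. E pop() → 43, leaving stack <27,59>
7. G push(29), leaving stack <27,59,29>
8. H push(12), leaving stack <27,59,29,12>
9. I pop() → 12, leaving stack <27,59,29>
10. K push(37), leaving stack <27,59,29,37>
11. J pop() → 37, leaving stack <27,59,29>

A, C, B, D, F, E, G, H, I, K, J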